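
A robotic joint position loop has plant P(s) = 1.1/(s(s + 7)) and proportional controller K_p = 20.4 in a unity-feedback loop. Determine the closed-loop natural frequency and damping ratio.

ω_n = 4.74 rad/s, ζ = 0.739

With unity feedback the closed-loop characteristic equation is s² + 7s + 20.4·1.1 = s² + 7s + 22.44 = 0.
So ω_n² = 22.44 ⇒ ω_n = 4.737 rad/s, and ζ = 7/(2ω_n) = 0.739.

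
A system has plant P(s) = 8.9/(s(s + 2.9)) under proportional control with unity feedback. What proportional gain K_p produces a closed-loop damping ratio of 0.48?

Closed-loop characteristic equation: s² + 2.9s + K_p·8.9 = 0.
So ω_n = √(8.9K_p) and 2ζω_n = 2.9, giving ζ = 2.9/(2√(8.9K_p)).
Setting ζ = 0.48: √(8.9K_p) = 2.9/(2·0.48) = 3.021, so K_p = 9.125/8.9 = 1.03.

K_p = 1.03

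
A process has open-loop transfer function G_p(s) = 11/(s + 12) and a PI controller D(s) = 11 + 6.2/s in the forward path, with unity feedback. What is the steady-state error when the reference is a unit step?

The open loop D(s)G_p(s) has a pole at the origin (type 1), so the static position error constant is infinite and e_ss = 1/(1+∞) = 0.

0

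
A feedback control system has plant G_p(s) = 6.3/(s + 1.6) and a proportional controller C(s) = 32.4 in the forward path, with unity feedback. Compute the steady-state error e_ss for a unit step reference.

The loop is type 0. Static position error constant K_pos = C(0)·G_p(0) = 32.4·3.937 = 127.6.
Steady-state error to a unit step: e_ss = 1/(1+K_pos) = 1/128.6 = 0.00778.

0.00778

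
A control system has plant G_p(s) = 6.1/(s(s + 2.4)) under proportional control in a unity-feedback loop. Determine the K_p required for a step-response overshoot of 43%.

From %OS = 100·exp(−πζ/√(1−ζ²)) = 43%, ζ = −ln(0.43)/√(π²+ln²(0.43)) = 0.2594.
Characteristic equation s² + 2.4s + 6.1K_p = 0 gives ζ = 2.4/(2√(6.1K_p)).
Setting ζ = 0.2594: √(6.1K_p) = 2.4/(2·0.2594) = 4.625, so K_p = 21.39/6.1 = 3.51.

K_p = 3.51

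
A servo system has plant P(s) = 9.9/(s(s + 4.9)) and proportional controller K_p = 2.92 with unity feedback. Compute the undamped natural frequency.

ω_n = 5.38 rad/s

1 + K_p·P(s) = 0 gives s² + 4.9s + 28.91 = 0.
So ω_n² = 28.91 ⇒ ω_n = 5.377 rad/s, and ζ = 4.9/(2ω_n) = 0.456.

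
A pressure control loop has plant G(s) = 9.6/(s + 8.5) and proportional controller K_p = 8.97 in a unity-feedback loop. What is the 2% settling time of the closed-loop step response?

Closed-loop transfer function: T(s) = K_p·G(s)/(1 + K_p·G(s)) = 86.11/(s + 8.5 + 86.11) = 86.11/(s + 94.61).
Time constant τ = 1/94.61 = 0.01057 s, so the 2% settling time is about 4τ = 0.0423 s.

T_s ≈ 0.0423 s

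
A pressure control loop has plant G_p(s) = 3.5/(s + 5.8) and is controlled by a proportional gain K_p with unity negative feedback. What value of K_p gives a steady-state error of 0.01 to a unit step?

The loop is type 0, so e_ss(step) = 1/(1 + K_pos) with K_pos = K_p·G_p(0).
G_p(0) = 0.6034. Require 1/(1 + K_p·0.6034) = 0.01, so 1 + 0.6034·K_p = 100.
K_p = (100 − 1)/0.6034 = 164.

K_p = 164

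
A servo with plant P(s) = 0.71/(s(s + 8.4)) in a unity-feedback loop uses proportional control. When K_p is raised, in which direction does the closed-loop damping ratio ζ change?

decrease

ζ = 8.4/(2√(0.71K_p)); increasing K_p raises the denominator, so ζ falls.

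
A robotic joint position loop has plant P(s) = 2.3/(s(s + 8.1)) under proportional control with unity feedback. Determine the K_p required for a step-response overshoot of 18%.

From %OS = 100·exp(−πζ/√(1−ζ²)) = 18%, ζ = −ln(0.18)/√(π²+ln²(0.18)) = 0.4791.
Characteristic equation s² + 8.1s + 2.3K_p = 0 gives ζ = 8.1/(2√(2.3K_p)).
Setting ζ = 0.4791: √(2.3K_p) = 8.1/(2·0.4791) = 8.453, so K_p = 71.46/2.3 = 31.1.

K_p = 31.1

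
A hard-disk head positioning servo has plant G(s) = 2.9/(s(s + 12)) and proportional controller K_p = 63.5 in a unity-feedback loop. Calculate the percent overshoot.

Closed-loop characteristic equation: s² + 12s + 184.2 = 0, so ω_n = 13.57 rad/s and ζ = 12/(2·13.57) = 0.4421.
%OS = 100·exp(−πζ/√(1−ζ²)) = 100·exp(−π·0.4421/√0.8045) = 21.3%.

21.3%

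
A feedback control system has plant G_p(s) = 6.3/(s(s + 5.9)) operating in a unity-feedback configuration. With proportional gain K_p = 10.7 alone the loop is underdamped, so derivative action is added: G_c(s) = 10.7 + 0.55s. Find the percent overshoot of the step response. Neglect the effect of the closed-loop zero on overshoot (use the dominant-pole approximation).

11.3%

Forward path: (10.7 + 0.55s)·6.3/(s(s+5.9)). The closed-loop characteristic equation is s² + (5.9 + 6.3·0.55)s + 6.3·10.7 = 0.
That is s² + 9.365s + 67.41 = 0, so ω_n = 8.21 rad/s and ζ = 9.365/(2·8.21) = 0.5703.
%OS = 100·exp(−πζ/√(1−ζ²)) = 11.3%.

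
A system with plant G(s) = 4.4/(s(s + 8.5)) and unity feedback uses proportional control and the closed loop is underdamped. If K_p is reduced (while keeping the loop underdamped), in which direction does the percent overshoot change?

decrease

ζ = 8.5/(2√(4.4K_p)) rises as K_p falls; higher damping means less overshoot.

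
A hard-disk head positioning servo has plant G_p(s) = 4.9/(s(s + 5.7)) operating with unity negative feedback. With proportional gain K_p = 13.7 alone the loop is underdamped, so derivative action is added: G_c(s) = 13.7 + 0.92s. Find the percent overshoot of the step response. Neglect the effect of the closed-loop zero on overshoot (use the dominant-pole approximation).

8.19%

Forward path: (13.7 + 0.92s)·4.9/(s(s+5.7)). The closed-loop characteristic equation is s² + (5.7 + 4.9·0.92)s + 4.9·13.7 = 0.
That is s² + 10.21s + 67.13 = 0, so ω_n = 8.193 rad/s and ζ = 10.21/(2·8.193) = 0.6229.
%OS = 100·exp(−πζ/√(1−ζ²)) = 8.19%.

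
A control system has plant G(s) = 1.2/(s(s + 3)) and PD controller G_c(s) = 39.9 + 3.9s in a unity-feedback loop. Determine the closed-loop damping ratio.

Forward path: (39.9 + 3.9s)·1.2/(s(s+3)). The closed-loop characteristic equation is s² + (3 + 1.2·3.9)s + 1.2·39.9 = 0.
That is s² + 7.68s + 47.88 = 0, so ω_n = 6.92 rad/s and ζ = 7.68/(2·6.92) = 0.555.

ζ = 0.555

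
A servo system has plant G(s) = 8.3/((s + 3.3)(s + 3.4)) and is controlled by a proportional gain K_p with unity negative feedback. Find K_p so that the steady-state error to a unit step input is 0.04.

K_p = 32.4

Steady-state error for a unit step on this type-0 loop is 1/(1 + K_p·G(0)).
G(0) = 0.7398. Require 1/(1 + K_p·0.7398) = 0.04, so 1 + 0.7398·K_p = 25.
K_p = (25 − 1)/0.7398 = 32.4.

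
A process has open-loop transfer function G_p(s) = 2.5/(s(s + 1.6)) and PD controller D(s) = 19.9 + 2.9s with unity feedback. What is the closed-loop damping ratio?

Forward path: (19.9 + 2.9s)·2.5/(s(s+1.6)). The closed-loop characteristic equation is s² + (1.6 + 2.5·2.9)s + 2.5·19.9 = 0.
That is s² + 8.85s + 49.75 = 0, so ω_n = 7.053 rad/s and ζ = 8.85/(2·7.053) = 0.6274.

ζ = 0.627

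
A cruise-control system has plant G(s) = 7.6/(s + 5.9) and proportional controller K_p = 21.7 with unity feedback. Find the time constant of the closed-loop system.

τ = 0.00585 s

Closed-loop transfer function: T(s) = K_p·G(s)/(1 + K_p·G(s)) = 164.9/(s + 5.9 + 164.9) = 164.9/(s + 170.8).
Time constant τ = 1/170.8 = 0.00585 s.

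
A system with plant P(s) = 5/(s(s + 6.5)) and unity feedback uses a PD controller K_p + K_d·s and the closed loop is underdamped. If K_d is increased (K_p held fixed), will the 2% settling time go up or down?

decrease

Characteristic equation s² + (6.5 + 5K_d)s + 5K_p = 0: raising K_d increases ζω_n = (6.5+5K_d)/2 while the loop stays underdamped, so T_s ≈ 4/(ζω_n) decreases.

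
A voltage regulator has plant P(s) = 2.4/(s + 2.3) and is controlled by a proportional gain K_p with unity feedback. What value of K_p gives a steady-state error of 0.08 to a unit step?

The loop is type 0, so e_ss(step) = 1/(1 + K_pos) with K_pos = K_p·P(0).
P(0) = 1.043. Require 1/(1 + K_p·1.043) = 0.08, so 1 + 1.043·K_p = 12.5.
K_p = (12.5 − 1)/1.043 = 11.

K_p = 11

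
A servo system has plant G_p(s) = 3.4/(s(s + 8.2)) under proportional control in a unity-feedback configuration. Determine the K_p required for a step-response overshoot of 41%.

K_p = 66.3

From %OS = 100·exp(−πζ/√(1−ζ²)) = 41%, ζ = −ln(0.41)/√(π²+ln²(0.41)) = 0.273.
Characteristic equation s² + 8.2s + 3.4K_p = 0 gives ζ = 8.2/(2√(3.4K_p)).
Setting ζ = 0.273: √(3.4K_p) = 8.2/(2·0.273) = 15.02, so K_p = 225.5/3.4 = 66.3.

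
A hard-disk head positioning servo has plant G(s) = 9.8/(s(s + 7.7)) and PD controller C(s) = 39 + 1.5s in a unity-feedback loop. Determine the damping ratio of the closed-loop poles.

Forward path: (39 + 1.5s)·9.8/(s(s+7.7)). The closed-loop characteristic equation is s² + (7.7 + 9.8·1.5)s + 9.8·39 = 0.
That is s² + 22.4s + 382.2 = 0, so ω_n = 19.55 rad/s and ζ = 22.4/(2·19.55) = 0.5729.

ζ = 0.573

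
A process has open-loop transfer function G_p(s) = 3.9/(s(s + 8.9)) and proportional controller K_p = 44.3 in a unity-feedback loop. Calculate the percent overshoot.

32.3%

From 1 + K_pG_p(s) = 0: s² + 8.9s + 172.8 = 0 ⇒ ω_n = 13.14, ζ = 0.3386.
%OS = 100·exp(−πζ/√(1−ζ²)) = 100·exp(−π·0.3386/√0.8854) = 32.3%.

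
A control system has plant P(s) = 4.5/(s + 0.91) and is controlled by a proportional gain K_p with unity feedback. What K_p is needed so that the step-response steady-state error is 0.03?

K_p = 6.54

Steady-state error for a unit step on this type-0 loop is 1/(1 + K_p·P(0)).
P(0) = 4.945. Require 1/(1 + K_p·4.945) = 0.03, so 1 + 4.945·K_p = 33.33.
K_p = (33.33 − 1)/4.945 = 6.54.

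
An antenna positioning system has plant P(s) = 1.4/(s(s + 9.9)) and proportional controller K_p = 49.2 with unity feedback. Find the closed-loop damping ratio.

ζ = 0.596

The closed-loop denominator is s(s+9.9) + 49.2·1.4 = s² + 9.9s + 68.88.
Matching s² + 2ζω_n s + ω_n²: ω_n = √68.88 = 8.299 rad/s and 2ζω_n = 9.9, so ζ = 9.9/(2·8.299) = 0.596.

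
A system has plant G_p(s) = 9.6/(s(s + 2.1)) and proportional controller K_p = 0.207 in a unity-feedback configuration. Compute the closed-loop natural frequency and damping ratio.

ω_n = 1.41 rad/s, ζ = 0.745

The closed-loop denominator is s(s+2.1) + 0.207·9.6 = s² + 2.1s + 1.987.
Matching s² + 2ζω_n s + ω_n²: ω_n = √1.987 = 1.41 rad/s and 2ζω_n = 2.1, so ζ = 2.1/(2·1.41) = 0.745.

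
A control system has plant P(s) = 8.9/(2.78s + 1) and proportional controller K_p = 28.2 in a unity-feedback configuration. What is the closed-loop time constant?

Closed loop: T(s) = K_p·P/(1+K_p·P) = 251/(2.78s + 1 + 251), with pole at s = −(1 + 251)/2.78 = −90.64.
Closed-loop time constant τ = 1/90.64 = 0.011 s.

τ = 0.011 s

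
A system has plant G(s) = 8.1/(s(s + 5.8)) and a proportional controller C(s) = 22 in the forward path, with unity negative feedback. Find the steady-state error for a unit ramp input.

The loop has one pole at the origin (type 1). Velocity error constant K_v = lim_{s→0} s·C(s)G(s) = 22·8.1/5.8 = 30.72.
Steady-state error to a unit ramp: e_ss = 1/K_v = 0.0325.

0.0325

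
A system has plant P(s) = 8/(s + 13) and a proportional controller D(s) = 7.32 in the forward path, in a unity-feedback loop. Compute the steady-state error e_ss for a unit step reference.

The loop is type 0. Static position error constant K_pos = D(0)·P(0) = 7.32·0.6154 = 4.505.
Steady-state error to a unit step: e_ss = 1/(1+K_pos) = 1/5.505 = 0.182.

0.182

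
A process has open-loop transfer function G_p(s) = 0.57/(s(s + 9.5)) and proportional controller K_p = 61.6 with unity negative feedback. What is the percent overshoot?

The closed-loop denominator s² + 9.5s + 35.11 gives ω_n = √35.11 = 5.926 and ζ = 9.5/(2ω_n) = 0.8016.
%OS = 100·exp(−πζ/√(1−ζ²)) = 100·exp(−π·0.8016/√0.3574) = 1.48%.

1.48%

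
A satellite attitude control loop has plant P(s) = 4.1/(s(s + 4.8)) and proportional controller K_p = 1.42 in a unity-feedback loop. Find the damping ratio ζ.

The closed-loop denominator is s(s+4.8) + 1.42·4.1 = s² + 4.8s + 5.822.
So ω_n² = 5.822 ⇒ ω_n = 2.413 rad/s, and ζ = 4.8/(2ω_n) = 0.995.

ζ = 0.995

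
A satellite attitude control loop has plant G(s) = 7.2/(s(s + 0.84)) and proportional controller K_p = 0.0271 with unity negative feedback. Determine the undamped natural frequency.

ω_n = 0.442 rad/s

With unity feedback the closed-loop characteristic equation is s² + 0.84s + 0.0271·7.2 = s² + 0.84s + 0.1951 = 0.
Matching s² + 2ζω_n s + ω_n²: ω_n = √0.1951 = 0.4417 rad/s and 2ζω_n = 0.84, so ζ = 0.84/(2·0.4417) = 0.951.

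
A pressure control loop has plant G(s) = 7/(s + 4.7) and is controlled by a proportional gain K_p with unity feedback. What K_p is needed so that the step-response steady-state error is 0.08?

Steady-state error for a unit step on this type-0 loop is 1/(1 + K_p·G(0)).
G(0) = 1.489. Require 1/(1 + K_p·1.489) = 0.08, so 1 + 1.489·K_p = 12.5.
K_p = (12.5 − 1)/1.489 = 7.72.

K_p = 7.72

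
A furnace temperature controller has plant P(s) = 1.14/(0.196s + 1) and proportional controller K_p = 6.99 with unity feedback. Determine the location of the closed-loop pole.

s = -45.76

Closed loop: T(s) = K_p·P/(1+K_p·P) = 7.969/(0.196s + 1 + 7.969), with pole at s = −(1 + 7.969)/0.196 = −45.76.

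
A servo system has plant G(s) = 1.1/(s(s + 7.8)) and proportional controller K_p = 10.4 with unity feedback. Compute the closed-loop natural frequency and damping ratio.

With unity feedback the closed-loop characteristic equation is s² + 7.8s + 10.4·1.1 = s² + 7.8s + 11.44 = 0.
So ω_n² = 11.44 ⇒ ω_n = 3.382 rad/s, and ζ = 7.8/(2ω_n) = 1.15.

ω_n = 3.38 rad/s, ζ = 1.15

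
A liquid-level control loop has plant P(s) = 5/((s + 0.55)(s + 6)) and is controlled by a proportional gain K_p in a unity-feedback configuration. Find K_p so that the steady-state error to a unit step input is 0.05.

Steady-state error for a unit step on this type-0 loop is 1/(1 + K_p·P(0)).
P(0) = 1.515. Require 1/(1 + K_p·1.515) = 0.05, so 1 + 1.515·K_p = 20.
K_p = (20 − 1)/1.515 = 12.5.

K_p = 12.5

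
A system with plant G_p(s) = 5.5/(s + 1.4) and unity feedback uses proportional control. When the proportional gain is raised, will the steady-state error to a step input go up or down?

decrease

The position error constant K_pos = K_p·G_p(0) grows with K_p, and e_ss = 1/(1+K_pos) falls.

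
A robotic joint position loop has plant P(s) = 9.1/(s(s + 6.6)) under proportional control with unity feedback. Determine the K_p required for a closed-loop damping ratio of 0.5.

K_p = 4.79

Closed-loop characteristic equation: s² + 6.6s + K_p·9.1 = 0.
So ω_n = √(9.1K_p) and 2ζω_n = 6.6, giving ζ = 6.6/(2√(9.1K_p)).
Setting ζ = 0.5: √(9.1K_p) = 6.6/(2·0.5) = 6.6, so K_p = 43.56/9.1 = 4.79.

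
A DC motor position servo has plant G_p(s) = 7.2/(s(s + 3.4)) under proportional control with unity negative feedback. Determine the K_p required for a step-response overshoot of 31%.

From %OS = 100·exp(−πζ/√(1−ζ²)) = 31%, ζ = −ln(0.31)/√(π²+ln²(0.31)) = 0.3493.
Characteristic equation s² + 3.4s + 7.2K_p = 0 gives ζ = 3.4/(2√(7.2K_p)).
Setting ζ = 0.3493: √(7.2K_p) = 3.4/(2·0.3493) = 4.867, so K_p = 23.68/7.2 = 3.29.

K_p = 3.29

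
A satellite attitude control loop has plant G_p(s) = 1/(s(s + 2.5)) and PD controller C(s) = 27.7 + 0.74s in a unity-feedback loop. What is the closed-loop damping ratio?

ζ = 0.308

Forward path: (27.7 + 0.74s)·1/(s(s+2.5)). The closed-loop characteristic equation is s² + (2.5 + 1·0.74)s + 1·27.7 = 0.
That is s² + 3.24s + 27.7 = 0, so ω_n = 5.263 rad/s and ζ = 3.24/(2·5.263) = 0.3078.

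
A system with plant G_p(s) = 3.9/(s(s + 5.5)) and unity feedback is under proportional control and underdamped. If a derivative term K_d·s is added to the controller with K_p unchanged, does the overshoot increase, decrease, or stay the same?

With PD the characteristic equation becomes s² + (a + K·K_d)s + K·K_p = 0; the damping term grows, ζ rises, overshoot falls.

decrease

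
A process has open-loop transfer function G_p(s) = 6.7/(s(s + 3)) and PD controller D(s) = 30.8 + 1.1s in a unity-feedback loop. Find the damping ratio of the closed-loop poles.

Forward path: (30.8 + 1.1s)·6.7/(s(s+3)). The closed-loop characteristic equation is s² + (3 + 6.7·1.1)s + 6.7·30.8 = 0.
That is s² + 10.37s + 206.4 = 0, so ω_n = 14.37 rad/s and ζ = 10.37/(2·14.37) = 0.3609.

ζ = 0.361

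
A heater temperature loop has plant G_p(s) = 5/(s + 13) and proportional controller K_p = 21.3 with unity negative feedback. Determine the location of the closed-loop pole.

Closed-loop transfer function: T(s) = K_p·G_p(s)/(1 + K_p·G_p(s)) = 106.5/(s + 13 + 106.5) = 106.5/(s + 119.5).
The closed-loop pole is at s = −119.5.

s = -119.5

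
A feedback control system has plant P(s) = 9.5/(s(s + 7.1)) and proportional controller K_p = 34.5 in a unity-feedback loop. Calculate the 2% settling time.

T_s ≈ 1.13 s

The closed-loop denominator s² + 7.1s + 327.8 gives ω_n = √327.8 = 18.1 and ζ = 7.1/(2ω_n) = 0.1961.
2% settling time T_s ≈ 4/(ζω_n) = 4/3.55 = 1.13 s.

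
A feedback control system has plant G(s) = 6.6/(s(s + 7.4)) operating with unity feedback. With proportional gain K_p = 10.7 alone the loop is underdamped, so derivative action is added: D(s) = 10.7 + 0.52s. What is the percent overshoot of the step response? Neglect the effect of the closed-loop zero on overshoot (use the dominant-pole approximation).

Forward path: (10.7 + 0.52s)·6.6/(s(s+7.4)). The closed-loop characteristic equation is s² + (7.4 + 6.6·0.52)s + 6.6·10.7 = 0.
That is s² + 10.83s + 70.62 = 0, so ω_n = 8.404 rad/s and ζ = 10.83/(2·8.404) = 0.6445.
%OS = 100·exp(−πζ/√(1−ζ²)) = 7.08%.

7.08%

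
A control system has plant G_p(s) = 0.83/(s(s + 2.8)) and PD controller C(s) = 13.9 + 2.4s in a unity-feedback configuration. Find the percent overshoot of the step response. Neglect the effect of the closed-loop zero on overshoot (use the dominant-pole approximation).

Forward path: (13.9 + 2.4s)·0.83/(s(s+2.8)). The closed-loop characteristic equation is s² + (2.8 + 0.83·2.4)s + 0.83·13.9 = 0.
That is s² + 4.792s + 11.54 = 0, so ω_n = 3.397 rad/s and ζ = 4.792/(2·3.397) = 0.7054.
%OS = 100·exp(−πζ/√(1−ζ²)) = 4.39%.

4.39%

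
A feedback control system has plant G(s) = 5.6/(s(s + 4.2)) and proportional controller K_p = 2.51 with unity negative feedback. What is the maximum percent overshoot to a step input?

12%

The closed-loop denominator s² + 4.2s + 14.06 gives ω_n = √14.06 = 3.749 and ζ = 4.2/(2ω_n) = 0.5601.
%OS = 100·exp(−πζ/√(1−ζ²)) = 100·exp(−π·0.5601/√0.6863) = 12%.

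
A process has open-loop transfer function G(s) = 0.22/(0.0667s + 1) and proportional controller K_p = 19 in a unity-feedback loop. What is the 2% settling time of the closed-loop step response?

Closed loop: T(s) = K_p·G/(1+K_p·G) = 4.18/(0.0667s + 1 + 4.18), with pole at s = −(1 + 4.18)/0.0667 = −77.66.
τ = 1/77.66 = 0.01288 s, so 2% settling time ≈ 4τ = 0.0515 s.

T_s ≈ 0.0515 s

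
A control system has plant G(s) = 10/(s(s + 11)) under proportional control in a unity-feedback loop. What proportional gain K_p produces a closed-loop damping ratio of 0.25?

Closed-loop characteristic equation: s² + 11s + K_p·10 = 0.
So ω_n = √(10K_p) and 2ζω_n = 11, giving ζ = 11/(2√(10K_p)).
Setting ζ = 0.25: √(10K_p) = 11/(2·0.25) = 22, so K_p = 484/10 = 48.4.

K_p = 48.4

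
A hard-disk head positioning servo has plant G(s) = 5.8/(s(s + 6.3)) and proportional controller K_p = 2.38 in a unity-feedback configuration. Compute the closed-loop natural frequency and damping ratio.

With unity feedback the closed-loop characteristic equation is s² + 6.3s + 2.38·5.8 = s² + 6.3s + 13.8 = 0.
Matching s² + 2ζω_n s + ω_n²: ω_n = √13.8 = 3.715 rad/s and 2ζω_n = 6.3, so ζ = 6.3/(2·3.715) = 0.848.

ω_n = 3.72 rad/s, ζ = 0.848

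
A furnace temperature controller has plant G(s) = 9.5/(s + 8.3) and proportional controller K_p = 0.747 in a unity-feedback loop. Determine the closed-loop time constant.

Closed-loop transfer function: T(s) = K_p·G(s)/(1 + K_p·G(s)) = 7.096/(s + 8.3 + 7.096) = 7.096/(s + 15.4).
Time constant τ = 1/15.4 = 0.0649 s.

τ = 0.0649 s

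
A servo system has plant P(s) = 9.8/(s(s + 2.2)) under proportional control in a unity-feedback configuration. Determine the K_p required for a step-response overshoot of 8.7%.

From %OS = 100·exp(−πζ/√(1−ζ²)) = 8.7%, ζ = −ln(0.087)/√(π²+ln²(0.087)) = 0.6137.
Characteristic equation s² + 2.2s + 9.8K_p = 0 gives ζ = 2.2/(2√(9.8K_p)).
Setting ζ = 0.6137: √(9.8K_p) = 2.2/(2·0.6137) = 1.792, so K_p = 3.213/9.8 = 0.328.

K_p = 0.328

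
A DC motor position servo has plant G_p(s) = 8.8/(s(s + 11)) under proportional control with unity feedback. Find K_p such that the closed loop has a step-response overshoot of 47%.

From %OS = 100·exp(−πζ/√(1−ζ²)) = 47%, ζ = −ln(0.47)/√(π²+ln²(0.47)) = 0.2337.
Characteristic equation s² + 11s + 8.8K_p = 0 gives ζ = 11/(2√(8.8K_p)).
Setting ζ = 0.2337: √(8.8K_p) = 11/(2·0.2337) = 23.54, so K_p = 554/8.8 = 63.

K_p = 63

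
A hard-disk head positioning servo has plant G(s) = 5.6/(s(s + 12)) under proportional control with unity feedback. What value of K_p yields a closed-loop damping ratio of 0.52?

Closed-loop characteristic equation: s² + 12s + K_p·5.6 = 0.
So ω_n = √(5.6K_p) and 2ζω_n = 12, giving ζ = 12/(2√(5.6K_p)).
Setting ζ = 0.52: √(5.6K_p) = 12/(2·0.52) = 11.54, so K_p = 133.1/5.6 = 23.8.

K_p = 23.8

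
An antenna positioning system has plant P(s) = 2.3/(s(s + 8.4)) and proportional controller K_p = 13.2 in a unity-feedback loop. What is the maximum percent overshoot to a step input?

2.47%

From 1 + K_pP(s) = 0: s² + 8.4s + 30.36 = 0 ⇒ ω_n = 5.51, ζ = 0.7623.
%OS = 100·exp(−πζ/√(1−ζ²)) = 100·exp(−π·0.7623/√0.419) = 2.47%.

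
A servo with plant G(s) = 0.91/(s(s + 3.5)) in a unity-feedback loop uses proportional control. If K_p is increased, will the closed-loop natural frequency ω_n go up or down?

increase

ω_n = √(0.91·K_p), which grows with K_p.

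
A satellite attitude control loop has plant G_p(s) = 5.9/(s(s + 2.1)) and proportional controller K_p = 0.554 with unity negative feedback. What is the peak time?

T_p = 2.13 s

Closed-loop characteristic equation: s² + 2.1s + 3.269 = 0, so ω_n = 1.808 rad/s and ζ = 2.1/(2·1.808) = 0.5808.
Damped frequency ω_d = ω_n√(1−ζ²) = 1.472 rad/s, so peak time T_p = π/ω_d = 2.13 s.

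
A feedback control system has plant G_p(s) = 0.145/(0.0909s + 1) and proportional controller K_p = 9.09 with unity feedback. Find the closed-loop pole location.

s = -25.5

Closed loop: T(s) = K_p·G_p/(1+K_p·G_p) = 1.318/(0.0909s + 1 + 1.318), with pole at s = −(1 + 1.318)/0.0909 = −25.5.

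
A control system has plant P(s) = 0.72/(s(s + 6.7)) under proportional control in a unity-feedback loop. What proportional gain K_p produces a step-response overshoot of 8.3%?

From %OS = 100·exp(−πζ/√(1−ζ²)) = 8.3%, ζ = −ln(0.083)/√(π²+ln²(0.083)) = 0.621.
Characteristic equation s² + 6.7s + 0.72K_p = 0 gives ζ = 6.7/(2√(0.72K_p)).
Setting ζ = 0.621: √(0.72K_p) = 6.7/(2·0.621) = 5.395, so K_p = 29.1/0.72 = 40.4.

K_p = 40.4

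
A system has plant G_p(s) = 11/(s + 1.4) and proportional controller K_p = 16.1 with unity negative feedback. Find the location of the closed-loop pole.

s = -178.5

Closed-loop transfer function: T(s) = K_p·G_p(s)/(1 + K_p·G_p(s)) = 177.1/(s + 1.4 + 177.1) = 177.1/(s + 178.5).
The closed-loop pole is at s = −178.5.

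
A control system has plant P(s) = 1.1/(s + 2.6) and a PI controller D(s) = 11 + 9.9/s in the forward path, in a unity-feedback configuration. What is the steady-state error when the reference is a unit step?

The open loop D(s)P(s) has a pole at the origin (type 1), so the static position error constant is infinite and e_ss = 1/(1+∞) = 0.

0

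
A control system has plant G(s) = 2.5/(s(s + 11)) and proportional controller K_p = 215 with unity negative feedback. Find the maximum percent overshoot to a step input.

Closed-loop characteristic equation: s² + 11s + 537.5 = 0, so ω_n = 23.18 rad/s and ζ = 11/(2·23.18) = 0.2372.
%OS = 100·exp(−πζ/√(1−ζ²)) = 100·exp(−π·0.2372/√0.9437) = 46.4%.

46.4%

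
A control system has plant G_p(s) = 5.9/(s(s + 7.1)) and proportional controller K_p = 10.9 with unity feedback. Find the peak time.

From 1 + K_pG_p(s) = 0: s² + 7.1s + 64.31 = 0 ⇒ ω_n = 8.019, ζ = 0.4427.
Damped frequency ω_d = ω_n√(1−ζ²) = 7.191 rad/s, so peak time T_p = π/ω_d = 0.437 s.

T_p = 0.437 s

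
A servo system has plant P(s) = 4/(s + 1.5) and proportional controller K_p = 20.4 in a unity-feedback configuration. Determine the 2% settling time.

T_s ≈ 0.0481 s

Closed-loop transfer function: T(s) = K_p·P(s)/(1 + K_p·P(s)) = 81.6/(s + 1.5 + 81.6) = 81.6/(s + 83.1).
Time constant τ = 1/83.1 = 0.01203 s, so the 2% settling time is about 4τ = 0.0481 s.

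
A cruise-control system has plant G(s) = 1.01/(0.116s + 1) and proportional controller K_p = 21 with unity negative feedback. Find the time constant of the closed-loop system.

τ = 0.00522 s

Closed loop: T(s) = K_p·G/(1+K_p·G) = 21.21/(0.116s + 1 + 21.21), with pole at s = −(1 + 21.21)/0.116 = −191.5.
Closed-loop time constant τ = 1/191.5 = 0.00522 s.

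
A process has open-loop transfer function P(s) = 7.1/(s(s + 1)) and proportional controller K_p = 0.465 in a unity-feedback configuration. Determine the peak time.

T_p = 1.8 s

Closed-loop characteristic equation: s² + 1s + 3.301 = 0, so ω_n = 1.817 rad/s and ζ = 1/(2·1.817) = 0.2752.
Damped frequency ω_d = ω_n√(1−ζ²) = 1.747 rad/s, so peak time T_p = π/ω_d = 1.8 s.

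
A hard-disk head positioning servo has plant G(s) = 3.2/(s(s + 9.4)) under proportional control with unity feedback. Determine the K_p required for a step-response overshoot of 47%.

K_p = 126

From %OS = 100·exp(−πζ/√(1−ζ²)) = 47%, ζ = −ln(0.47)/√(π²+ln²(0.47)) = 0.2337.
Characteristic equation s² + 9.4s + 3.2K_p = 0 gives ζ = 9.4/(2√(3.2K_p)).
Setting ζ = 0.2337: √(3.2K_p) = 9.4/(2·0.2337) = 20.11, so K_p = 404.5/3.2 = 126.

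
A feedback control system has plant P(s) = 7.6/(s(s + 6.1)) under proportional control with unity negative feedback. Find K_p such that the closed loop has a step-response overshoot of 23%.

From %OS = 100·exp(−πζ/√(1−ζ²)) = 23%, ζ = −ln(0.23)/√(π²+ln²(0.23)) = 0.4237.
Characteristic equation s² + 6.1s + 7.6K_p = 0 gives ζ = 6.1/(2√(7.6K_p)).
Setting ζ = 0.4237: √(7.6K_p) = 6.1/(2·0.4237) = 7.198, so K_p = 51.81/7.6 = 6.82.

K_p = 6.82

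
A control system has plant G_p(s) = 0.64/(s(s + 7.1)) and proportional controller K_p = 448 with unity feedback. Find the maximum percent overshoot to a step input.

51%

From 1 + K_pG_p(s) = 0: s² + 7.1s + 286.7 = 0 ⇒ ω_n = 16.93, ζ = 0.2097.
%OS = 100·exp(−πζ/√(1−ζ²)) = 100·exp(−π·0.2097/√0.956) = 51%.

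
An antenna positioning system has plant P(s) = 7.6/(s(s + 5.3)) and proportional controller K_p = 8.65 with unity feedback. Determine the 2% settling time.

T_s ≈ 1.51 s

The closed-loop denominator s² + 5.3s + 65.74 gives ω_n = √65.74 = 8.108 and ζ = 5.3/(2ω_n) = 0.3268.
2% settling time T_s ≈ 4/(ζω_n) = 4/2.65 = 1.51 s.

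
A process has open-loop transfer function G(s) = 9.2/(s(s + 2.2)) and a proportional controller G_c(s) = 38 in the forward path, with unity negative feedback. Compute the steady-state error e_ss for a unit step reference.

0

The open loop G_c(s)G(s) has a pole at the origin (type 1), so the static position error constant is infinite and e_ss = 1/(1+∞) = 0.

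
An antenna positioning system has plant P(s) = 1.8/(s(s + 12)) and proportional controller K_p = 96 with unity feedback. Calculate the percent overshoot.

From 1 + K_pP(s) = 0: s² + 12s + 172.8 = 0 ⇒ ω_n = 13.15, ζ = 0.4564.
%OS = 100·exp(−πζ/√(1−ζ²)) = 100·exp(−π·0.4564/√0.7917) = 20%.

20%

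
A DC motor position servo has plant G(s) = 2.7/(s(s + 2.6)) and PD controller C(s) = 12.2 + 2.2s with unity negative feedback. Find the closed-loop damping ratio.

Forward path: (12.2 + 2.2s)·2.7/(s(s+2.6)). The closed-loop characteristic equation is s² + (2.6 + 2.7·2.2)s + 2.7·12.2 = 0.
That is s² + 8.54s + 32.94 = 0, so ω_n = 5.739 rad/s and ζ = 8.54/(2·5.739) = 0.744.

ζ = 0.744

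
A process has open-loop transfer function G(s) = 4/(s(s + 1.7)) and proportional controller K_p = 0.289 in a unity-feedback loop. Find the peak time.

The closed-loop denominator s² + 1.7s + 1.156 gives ω_n = √1.156 = 1.075 and ζ = 1.7/(2ω_n) = 0.7906.
Damped frequency ω_d = ω_n√(1−ζ²) = 0.6584 rad/s, so peak time T_p = π/ω_d = 4.77 s.

T_p = 4.77 s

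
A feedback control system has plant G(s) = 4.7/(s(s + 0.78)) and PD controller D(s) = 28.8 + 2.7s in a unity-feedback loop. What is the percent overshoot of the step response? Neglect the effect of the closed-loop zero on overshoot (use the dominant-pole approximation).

10.7%

Forward path: (28.8 + 2.7s)·4.7/(s(s+0.78)). The closed-loop characteristic equation is s² + (0.78 + 4.7·2.7)s + 4.7·28.8 = 0.
That is s² + 13.47s + 135.4 = 0, so ω_n = 11.63 rad/s and ζ = 13.47/(2·11.63) = 0.5789.
%OS = 100·exp(−πζ/√(1−ζ²)) = 10.7%.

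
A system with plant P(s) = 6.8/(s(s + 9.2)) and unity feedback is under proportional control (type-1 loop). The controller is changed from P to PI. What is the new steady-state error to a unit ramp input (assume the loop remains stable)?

0

The integrator raises the loop to type 2, so K_v → ∞ and e_ss to a ramp is zero.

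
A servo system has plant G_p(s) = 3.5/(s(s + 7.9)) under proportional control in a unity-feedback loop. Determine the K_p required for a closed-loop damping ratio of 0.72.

Closed-loop characteristic equation: s² + 7.9s + K_p·3.5 = 0.
So ω_n = √(3.5K_p) and 2ζω_n = 7.9, giving ζ = 7.9/(2√(3.5K_p)).
Setting ζ = 0.72: √(3.5K_p) = 7.9/(2·0.72) = 5.486, so K_p = 30.1/3.5 = 8.6.

K_p = 8.6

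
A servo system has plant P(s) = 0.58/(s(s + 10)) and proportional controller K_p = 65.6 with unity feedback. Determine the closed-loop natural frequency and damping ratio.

With unity feedback the closed-loop characteristic equation is s² + 10s + 65.6·0.58 = s² + 10s + 38.05 = 0.
Matching s² + 2ζω_n s + ω_n²: ω_n = √38.05 = 6.168 rad/s and 2ζω_n = 10, so ζ = 10/(2·6.168) = 0.811.

ω_n = 6.17 rad/s, ζ = 0.811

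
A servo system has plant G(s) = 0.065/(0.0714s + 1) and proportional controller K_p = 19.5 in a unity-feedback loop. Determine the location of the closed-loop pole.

s = -31.76

Closed loop: T(s) = K_p·G/(1+K_p·G) = 1.268/(0.0714s + 1 + 1.268), with pole at s = −(1 + 1.268)/0.0714 = −31.76.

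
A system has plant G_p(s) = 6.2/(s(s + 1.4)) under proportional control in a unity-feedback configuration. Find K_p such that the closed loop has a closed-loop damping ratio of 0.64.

K_p = 0.193

Closed-loop characteristic equation: s² + 1.4s + K_p·6.2 = 0.
So ω_n = √(6.2K_p) and 2ζω_n = 1.4, giving ζ = 1.4/(2√(6.2K_p)).
Setting ζ = 0.64: √(6.2K_p) = 1.4/(2·0.64) = 1.094, so K_p = 1.196/6.2 = 0.193.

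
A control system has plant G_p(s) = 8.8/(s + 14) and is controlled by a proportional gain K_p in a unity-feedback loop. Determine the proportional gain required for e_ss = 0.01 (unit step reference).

K_p = 157

The loop is type 0, so e_ss(step) = 1/(1 + K_pos) with K_pos = K_p·G_p(0).
G_p(0) = 0.6286. Require 1/(1 + K_p·0.6286) = 0.01, so 1 + 0.6286·K_p = 100.
K_p = (100 − 1)/0.6286 = 157.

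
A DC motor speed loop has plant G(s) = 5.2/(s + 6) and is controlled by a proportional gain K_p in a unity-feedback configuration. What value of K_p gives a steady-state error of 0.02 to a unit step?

For a type-0 loop with proportional control, e_ss = 1/(1 + K_p·G(0)).
G(0) = 0.8667. Require 1/(1 + K_p·0.8667) = 0.02, so 1 + 0.8667·K_p = 50.
K_p = (50 − 1)/0.8667 = 56.5.

K_p = 56.5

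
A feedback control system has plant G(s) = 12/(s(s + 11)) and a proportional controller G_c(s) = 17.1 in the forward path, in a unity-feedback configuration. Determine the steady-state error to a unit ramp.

The loop has one pole at the origin (type 1). Velocity error constant K_v = lim_{s→0} s·G_c(s)G(s) = 17.1·12/11 = 18.65.
Steady-state error to a unit ramp: e_ss = 1/K_v = 0.0536.

0.0536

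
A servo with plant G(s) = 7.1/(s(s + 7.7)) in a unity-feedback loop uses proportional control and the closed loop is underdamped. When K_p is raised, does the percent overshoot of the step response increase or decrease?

increase

Characteristic equation s² + 7.7s + K_p·7.1 = 0: raising K_p raises ω_n while 2ζω_n = 7.7 is fixed, so ζ falls and overshoot grows.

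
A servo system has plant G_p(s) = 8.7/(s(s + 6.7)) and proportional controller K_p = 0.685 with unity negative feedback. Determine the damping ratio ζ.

ζ = 1.37

1 + K_p·G_p(s) = 0 gives s² + 6.7s + 5.96 = 0.
So ω_n² = 5.96 ⇒ ω_n = 2.441 rad/s, and ζ = 6.7/(2ω_n) = 1.37.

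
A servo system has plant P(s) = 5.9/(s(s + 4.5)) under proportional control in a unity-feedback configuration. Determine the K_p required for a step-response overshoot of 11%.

K_p = 2.6

From %OS = 100·exp(−πζ/√(1−ζ²)) = 11%, ζ = −ln(0.11)/√(π²+ln²(0.11)) = 0.5749.
Characteristic equation s² + 4.5s + 5.9K_p = 0 gives ζ = 4.5/(2√(5.9K_p)).
Setting ζ = 0.5749: √(5.9K_p) = 4.5/(2·0.5749) = 3.914, so K_p = 15.32/5.9 = 2.6.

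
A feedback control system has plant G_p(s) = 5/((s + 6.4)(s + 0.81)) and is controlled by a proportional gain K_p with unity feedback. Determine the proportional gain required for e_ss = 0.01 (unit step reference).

For a type-0 loop with proportional control, e_ss = 1/(1 + K_p·G_p(0)).
G_p(0) = 0.9645. Require 1/(1 + K_p·0.9645) = 0.01, so 1 + 0.9645·K_p = 100.
K_p = (100 − 1)/0.9645 = 103.

K_p = 103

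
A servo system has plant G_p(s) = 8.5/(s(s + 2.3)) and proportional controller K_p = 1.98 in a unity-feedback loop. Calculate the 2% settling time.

Closed-loop characteristic equation: s² + 2.3s + 16.83 = 0, so ω_n = 4.102 rad/s and ζ = 2.3/(2·4.102) = 0.2803.
2% settling time T_s ≈ 4/(ζω_n) = 4/1.15 = 3.48 s.

T_s ≈ 3.48 s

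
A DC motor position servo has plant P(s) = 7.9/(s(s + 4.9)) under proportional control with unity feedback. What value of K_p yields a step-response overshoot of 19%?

From %OS = 100·exp(−πζ/√(1−ζ²)) = 19%, ζ = −ln(0.19)/√(π²+ln²(0.19)) = 0.4673.
Characteristic equation s² + 4.9s + 7.9K_p = 0 gives ζ = 4.9/(2√(7.9K_p)).
Setting ζ = 0.4673: √(7.9K_p) = 4.9/(2·0.4673) = 5.242, so K_p = 27.48/7.9 = 3.48.

K_p = 3.48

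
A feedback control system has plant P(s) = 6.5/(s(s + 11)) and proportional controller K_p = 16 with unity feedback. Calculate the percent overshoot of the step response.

The closed-loop denominator s² + 11s + 104 gives ω_n = √104 = 10.2 and ζ = 11/(2ω_n) = 0.5393.
%OS = 100·exp(−πζ/√(1−ζ²)) = 100·exp(−π·0.5393/√0.7091) = 13.4%.

13.4%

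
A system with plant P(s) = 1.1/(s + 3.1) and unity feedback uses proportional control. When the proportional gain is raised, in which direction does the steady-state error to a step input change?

e_ss = 1/(1 + K_p·P(0)); a larger K_p raises the denominator, so e_ss decreases.

decrease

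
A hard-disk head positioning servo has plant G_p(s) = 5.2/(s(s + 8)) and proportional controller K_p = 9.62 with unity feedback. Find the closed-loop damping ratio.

ζ = 0.566

The closed-loop denominator is s(s+8) + 9.62·5.2 = s² + 8s + 50.02.
Matching s² + 2ζω_n s + ω_n²: ω_n = √50.02 = 7.073 rad/s and 2ζω_n = 8, so ζ = 8/(2·7.073) = 0.566.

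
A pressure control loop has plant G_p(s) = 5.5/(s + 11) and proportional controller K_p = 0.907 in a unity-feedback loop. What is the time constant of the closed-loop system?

Closed-loop transfer function: T(s) = K_p·G_p(s)/(1 + K_p·G_p(s)) = 4.989/(s + 11 + 4.989) = 4.989/(s + 15.99).
Time constant τ = 1/15.99 = 0.0625 s.

τ = 0.0625 s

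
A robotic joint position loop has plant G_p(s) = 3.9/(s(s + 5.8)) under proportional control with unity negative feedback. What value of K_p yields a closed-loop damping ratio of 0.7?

K_p = 4.4

Closed-loop characteristic equation: s² + 5.8s + K_p·3.9 = 0.
So ω_n = √(3.9K_p) and 2ζω_n = 5.8, giving ζ = 5.8/(2√(3.9K_p)).
Setting ζ = 0.7: √(3.9K_p) = 5.8/(2·0.7) = 4.143, so K_p = 17.16/3.9 = 4.4.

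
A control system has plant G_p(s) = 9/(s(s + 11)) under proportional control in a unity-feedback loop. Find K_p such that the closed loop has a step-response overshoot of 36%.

K_p = 35.1

From %OS = 100·exp(−πζ/√(1−ζ²)) = 36%, ζ = −ln(0.36)/√(π²+ln²(0.36)) = 0.3093.
Characteristic equation s² + 11s + 9K_p = 0 gives ζ = 11/(2√(9K_p)).
Setting ζ = 0.3093: √(9K_p) = 11/(2·0.3093) = 17.78, so K_p = 316.3/9 = 35.1.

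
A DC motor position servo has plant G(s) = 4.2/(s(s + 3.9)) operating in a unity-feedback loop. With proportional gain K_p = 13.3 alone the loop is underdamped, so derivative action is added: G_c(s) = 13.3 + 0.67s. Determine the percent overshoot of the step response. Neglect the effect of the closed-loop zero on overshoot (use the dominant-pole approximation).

Forward path: (13.3 + 0.67s)·4.2/(s(s+3.9)). The closed-loop characteristic equation is s² + (3.9 + 4.2·0.67)s + 4.2·13.3 = 0.
That is s² + 6.714s + 55.86 = 0, so ω_n = 7.474 rad/s and ζ = 6.714/(2·7.474) = 0.4492.
%OS = 100·exp(−πζ/√(1−ζ²)) = 20.6%.

20.6%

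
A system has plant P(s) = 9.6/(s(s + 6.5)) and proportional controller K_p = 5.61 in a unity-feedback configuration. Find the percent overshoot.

From 1 + K_pP(s) = 0: s² + 6.5s + 53.86 = 0 ⇒ ω_n = 7.339, ζ = 0.4429.
%OS = 100·exp(−πζ/√(1−ζ²)) = 100·exp(−π·0.4429/√0.8039) = 21.2%.

21.2%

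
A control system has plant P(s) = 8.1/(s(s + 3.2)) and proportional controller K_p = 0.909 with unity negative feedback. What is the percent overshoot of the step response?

From 1 + K_pP(s) = 0: s² + 3.2s + 7.363 = 0 ⇒ ω_n = 2.713, ζ = 0.5897.
%OS = 100·exp(−πζ/√(1−ζ²)) = 100·exp(−π·0.5897/√0.6523) = 10.1%.

10.1%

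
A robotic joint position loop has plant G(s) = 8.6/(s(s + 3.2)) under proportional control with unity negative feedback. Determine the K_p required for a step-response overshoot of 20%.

K_p = 1.43

From %OS = 100·exp(−πζ/√(1−ζ²)) = 20%, ζ = −ln(0.2)/√(π²+ln²(0.2)) = 0.4559.
Characteristic equation s² + 3.2s + 8.6K_p = 0 gives ζ = 3.2/(2√(8.6K_p)).
Setting ζ = 0.4559: √(8.6K_p) = 3.2/(2·0.4559) = 3.509, so K_p = 12.31/8.6 = 1.43.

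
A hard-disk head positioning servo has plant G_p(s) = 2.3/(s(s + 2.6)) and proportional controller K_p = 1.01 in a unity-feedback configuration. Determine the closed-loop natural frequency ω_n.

ω_n = 1.52 rad/s

1 + K_p·G_p(s) = 0 gives s² + 2.6s + 2.323 = 0.
So ω_n² = 2.323 ⇒ ω_n = 1.524 rad/s, and ζ = 2.6/(2ω_n) = 0.853.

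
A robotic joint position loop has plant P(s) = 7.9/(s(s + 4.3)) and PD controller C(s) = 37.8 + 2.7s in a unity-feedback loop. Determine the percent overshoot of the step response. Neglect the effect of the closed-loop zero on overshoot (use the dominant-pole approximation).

3.1%

Forward path: (37.8 + 2.7s)·7.9/(s(s+4.3)). The closed-loop characteristic equation is s² + (4.3 + 7.9·2.7)s + 7.9·37.8 = 0.
That is s² + 25.63s + 298.6 = 0, so ω_n = 17.28 rad/s and ζ = 25.63/(2·17.28) = 0.7416.
%OS = 100·exp(−πζ/√(1−ζ²)) = 3.1%.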